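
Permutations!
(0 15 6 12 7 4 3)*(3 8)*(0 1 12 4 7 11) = (0 15 6 4 8 3 1 12 11) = [15, 12, 2, 1, 8, 5, 4, 7, 3, 9, 10, 0, 11, 13, 14, 6]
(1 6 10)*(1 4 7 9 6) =(4 7 9 6 10) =[0, 1, 2, 3, 7, 5, 10, 9, 8, 6, 4]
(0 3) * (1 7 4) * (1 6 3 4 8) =(0 4 6 3)(1 7 8) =[4, 7, 2, 0, 6, 5, 3, 8, 1]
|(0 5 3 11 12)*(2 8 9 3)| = 8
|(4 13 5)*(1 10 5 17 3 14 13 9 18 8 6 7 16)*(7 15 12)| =|(1 10 5 4 9 18 8 6 15 12 7 16)(3 14 13 17)| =12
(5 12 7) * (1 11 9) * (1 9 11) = (5 12 7) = [0, 1, 2, 3, 4, 12, 6, 5, 8, 9, 10, 11, 7]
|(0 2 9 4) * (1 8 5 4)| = 7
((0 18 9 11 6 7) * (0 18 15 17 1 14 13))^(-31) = (0 13 14 1 17 15)(6 11 9 18 7)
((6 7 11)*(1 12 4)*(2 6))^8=((1 12 4)(2 6 7 11))^8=(1 4 12)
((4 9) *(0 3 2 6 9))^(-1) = ((0 3 2 6 9 4))^(-1) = (0 4 9 6 2 3)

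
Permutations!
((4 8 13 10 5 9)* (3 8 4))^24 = (13)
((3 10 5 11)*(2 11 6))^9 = ((2 11 3 10 5 6))^9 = (2 10)(3 6)(5 11)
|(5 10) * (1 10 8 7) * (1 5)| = |(1 10)(5 8 7)| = 6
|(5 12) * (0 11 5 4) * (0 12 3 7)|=|(0 11 5 3 7)(4 12)|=10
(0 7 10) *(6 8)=(0 7 10)(6 8)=[7, 1, 2, 3, 4, 5, 8, 10, 6, 9, 0]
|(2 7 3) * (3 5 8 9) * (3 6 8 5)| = |(2 7 3)(6 8 9)| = 3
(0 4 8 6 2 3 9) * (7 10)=[4, 1, 3, 9, 8, 5, 2, 10, 6, 0, 7]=(0 4 8 6 2 3 9)(7 10)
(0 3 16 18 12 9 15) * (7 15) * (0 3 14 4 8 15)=(0 14 4 8 15 3 16 18 12 9 7)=[14, 1, 2, 16, 8, 5, 6, 0, 15, 7, 10, 11, 9, 13, 4, 3, 18, 17, 12]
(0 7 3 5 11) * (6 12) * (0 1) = (0 7 3 5 11 1)(6 12) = [7, 0, 2, 5, 4, 11, 12, 3, 8, 9, 10, 1, 6]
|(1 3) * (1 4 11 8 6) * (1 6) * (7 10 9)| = |(1 3 4 11 8)(7 10 9)| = 15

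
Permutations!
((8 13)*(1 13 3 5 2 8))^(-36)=(13)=((1 13)(2 8 3 5))^(-36)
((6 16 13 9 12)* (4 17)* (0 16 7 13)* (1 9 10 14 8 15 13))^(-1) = (0 16)(1 7 6 12 9)(4 17)(8 14 10 13 15)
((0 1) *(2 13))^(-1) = ((0 1)(2 13))^(-1) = (0 1)(2 13)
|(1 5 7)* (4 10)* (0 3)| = |(0 3)(1 5 7)(4 10)| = 6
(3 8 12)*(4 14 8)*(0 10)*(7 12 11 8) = (0 10)(3 4 14 7 12)(8 11) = [10, 1, 2, 4, 14, 5, 6, 12, 11, 9, 0, 8, 3, 13, 7]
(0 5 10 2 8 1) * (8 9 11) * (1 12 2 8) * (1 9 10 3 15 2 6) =(0 5 3 15 2 10 8 12 6 1)(9 11) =[5, 0, 10, 15, 4, 3, 1, 7, 12, 11, 8, 9, 6, 13, 14, 2]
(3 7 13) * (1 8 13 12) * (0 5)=(0 5)(1 8 13 3 7 12)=[5, 8, 2, 7, 4, 0, 6, 12, 13, 9, 10, 11, 1, 3]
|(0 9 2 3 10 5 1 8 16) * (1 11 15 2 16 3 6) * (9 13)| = |(0 13 9 16)(1 8 3 10 5 11 15 2 6)| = 36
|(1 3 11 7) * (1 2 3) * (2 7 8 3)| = |(3 11 8)| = 3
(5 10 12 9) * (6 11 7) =(5 10 12 9)(6 11 7) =[0, 1, 2, 3, 4, 10, 11, 6, 8, 5, 12, 7, 9]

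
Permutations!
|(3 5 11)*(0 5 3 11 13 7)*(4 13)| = 5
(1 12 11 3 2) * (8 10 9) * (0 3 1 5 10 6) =(0 3 2 5 10 9 8 6)(1 12 11) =[3, 12, 5, 2, 4, 10, 0, 7, 6, 8, 9, 1, 11]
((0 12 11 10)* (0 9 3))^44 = ((0 12 11 10 9 3))^44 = (0 11 9)(3 12 10)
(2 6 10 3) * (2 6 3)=(2 3 6 10)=[0, 1, 3, 6, 4, 5, 10, 7, 8, 9, 2]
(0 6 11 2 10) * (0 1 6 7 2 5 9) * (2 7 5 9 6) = (0 5 6 11 9)(1 2 10) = [5, 2, 10, 3, 4, 6, 11, 7, 8, 0, 1, 9]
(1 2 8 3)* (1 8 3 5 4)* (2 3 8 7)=(1 3 7 2 8 5 4)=[0, 3, 8, 7, 1, 4, 6, 2, 5]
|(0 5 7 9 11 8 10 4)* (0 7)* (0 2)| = 6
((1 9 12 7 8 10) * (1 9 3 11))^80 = ((1 3 11)(7 8 10 9 12))^80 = (12)(1 11 3)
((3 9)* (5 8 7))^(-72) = (9)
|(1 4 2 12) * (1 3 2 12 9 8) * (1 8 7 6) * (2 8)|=9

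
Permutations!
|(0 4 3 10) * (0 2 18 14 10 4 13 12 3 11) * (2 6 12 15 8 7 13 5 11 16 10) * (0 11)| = |(0 5)(2 18 14)(3 4 16 10 6 12)(7 13 15 8)| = 12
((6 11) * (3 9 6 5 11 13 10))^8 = (3 13 9 10 6)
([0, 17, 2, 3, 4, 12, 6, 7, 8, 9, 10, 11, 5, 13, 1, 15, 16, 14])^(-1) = (1 14 17)(5 12)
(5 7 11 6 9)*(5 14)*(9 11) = (5 7 9 14)(6 11) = [0, 1, 2, 3, 4, 7, 11, 9, 8, 14, 10, 6, 12, 13, 5]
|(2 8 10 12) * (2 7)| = |(2 8 10 12 7)| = 5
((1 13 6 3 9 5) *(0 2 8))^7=(0 2 8)(1 13 6 3 9 5)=((0 2 8)(1 13 6 3 9 5))^7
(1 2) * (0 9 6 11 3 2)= (0 9 6 11 3 2 1)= [9, 0, 1, 2, 4, 5, 11, 7, 8, 6, 10, 3]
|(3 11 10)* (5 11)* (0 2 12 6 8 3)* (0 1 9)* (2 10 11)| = |(0 10 1 9)(2 12 6 8 3 5)| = 12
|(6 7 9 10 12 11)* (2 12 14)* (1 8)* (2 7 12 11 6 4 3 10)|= 8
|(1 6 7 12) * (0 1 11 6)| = |(0 1)(6 7 12 11)| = 4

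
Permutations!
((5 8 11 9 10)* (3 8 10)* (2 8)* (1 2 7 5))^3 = (1 11 7)(2 9 5)(3 10 8)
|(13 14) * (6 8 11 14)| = 5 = |(6 8 11 14 13)|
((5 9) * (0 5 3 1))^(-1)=((0 5 9 3 1))^(-1)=(0 1 3 9 5)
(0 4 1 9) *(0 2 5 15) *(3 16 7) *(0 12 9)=(0 4 1)(2 5 15 12 9)(3 16 7)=[4, 0, 5, 16, 1, 15, 6, 3, 8, 2, 10, 11, 9, 13, 14, 12, 7]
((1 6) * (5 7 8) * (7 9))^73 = ((1 6)(5 9 7 8))^73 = (1 6)(5 9 7 8)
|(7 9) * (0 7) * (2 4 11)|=3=|(0 7 9)(2 4 11)|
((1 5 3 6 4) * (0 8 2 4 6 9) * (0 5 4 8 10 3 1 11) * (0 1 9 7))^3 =(11)(0 7 3 10)(2 8)(5 9)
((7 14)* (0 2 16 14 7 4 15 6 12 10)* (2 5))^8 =(0 12 15 14 2)(4 16 5 10 6)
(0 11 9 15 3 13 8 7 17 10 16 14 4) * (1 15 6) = (0 11 9 6 1 15 3 13 8 7 17 10 16 14 4) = [11, 15, 2, 13, 0, 5, 1, 17, 7, 6, 16, 9, 12, 8, 4, 3, 14, 10]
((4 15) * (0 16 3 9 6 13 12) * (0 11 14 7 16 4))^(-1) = (0 15 4)(3 16 7 14 11 12 13 6 9)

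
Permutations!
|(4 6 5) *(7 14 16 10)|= 12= |(4 6 5)(7 14 16 10)|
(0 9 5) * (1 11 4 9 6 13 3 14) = (0 6 13 3 14 1 11 4 9 5) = [6, 11, 2, 14, 9, 0, 13, 7, 8, 5, 10, 4, 12, 3, 1]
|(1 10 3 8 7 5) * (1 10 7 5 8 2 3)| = 10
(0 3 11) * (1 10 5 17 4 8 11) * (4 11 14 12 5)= [3, 10, 2, 1, 8, 17, 6, 7, 14, 9, 4, 0, 5, 13, 12, 15, 16, 11]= (0 3 1 10 4 8 14 12 5 17 11)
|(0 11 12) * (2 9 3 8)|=12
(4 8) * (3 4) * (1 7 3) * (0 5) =[5, 7, 2, 4, 8, 0, 6, 3, 1] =(0 5)(1 7 3 4 8)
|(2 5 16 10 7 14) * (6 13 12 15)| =12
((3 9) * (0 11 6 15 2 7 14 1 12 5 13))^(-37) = ((0 11 6 15 2 7 14 1 12 5 13)(3 9))^(-37) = (0 1 15 13 14 6 5 7 11 12 2)(3 9)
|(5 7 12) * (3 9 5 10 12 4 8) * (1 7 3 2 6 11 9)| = 10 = |(1 7 4 8 2 6 11 9 5 3)(10 12)|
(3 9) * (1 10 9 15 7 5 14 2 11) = (1 10 9 3 15 7 5 14 2 11) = [0, 10, 11, 15, 4, 14, 6, 5, 8, 3, 9, 1, 12, 13, 2, 7]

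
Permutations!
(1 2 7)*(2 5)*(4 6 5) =(1 4 6 5 2 7) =[0, 4, 7, 3, 6, 2, 5, 1]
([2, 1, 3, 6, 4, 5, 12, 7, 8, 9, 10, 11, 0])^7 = [3, 1, 6, 12, 4, 5, 0, 7, 8, 9, 10, 11, 2]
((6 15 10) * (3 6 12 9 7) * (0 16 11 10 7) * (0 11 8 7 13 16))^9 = (3 15 16 7 6 13 8)(9 11 10 12)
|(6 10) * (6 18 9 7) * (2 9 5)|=|(2 9 7 6 10 18 5)|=7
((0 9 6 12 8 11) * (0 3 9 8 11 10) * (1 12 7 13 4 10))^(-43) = (0 3 4 12 7 8 9 10 11 13 1 6)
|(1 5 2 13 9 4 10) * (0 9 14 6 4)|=8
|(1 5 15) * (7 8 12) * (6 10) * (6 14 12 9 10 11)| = |(1 5 15)(6 11)(7 8 9 10 14 12)| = 6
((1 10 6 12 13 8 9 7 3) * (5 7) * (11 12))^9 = (1 7 9 13 11 10 3 5 8 12 6)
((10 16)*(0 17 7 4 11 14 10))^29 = ((0 17 7 4 11 14 10 16))^29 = (0 14 7 16 11 17 10 4)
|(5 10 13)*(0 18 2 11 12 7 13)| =|(0 18 2 11 12 7 13 5 10)| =9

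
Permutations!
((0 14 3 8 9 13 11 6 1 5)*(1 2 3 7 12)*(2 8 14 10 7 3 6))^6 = (14)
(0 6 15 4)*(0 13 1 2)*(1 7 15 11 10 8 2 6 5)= (0 5 1 6 11 10 8 2)(4 13 7 15)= [5, 6, 0, 3, 13, 1, 11, 15, 2, 9, 8, 10, 12, 7, 14, 4]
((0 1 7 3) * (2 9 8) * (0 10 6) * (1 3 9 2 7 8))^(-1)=(0 6 10 3)(1 9 7 8)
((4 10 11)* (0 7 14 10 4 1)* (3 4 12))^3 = ((0 7 14 10 11 1)(3 4 12))^3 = (0 10)(1 14)(7 11)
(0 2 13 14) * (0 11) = [2, 1, 13, 3, 4, 5, 6, 7, 8, 9, 10, 0, 12, 14, 11] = (0 2 13 14 11)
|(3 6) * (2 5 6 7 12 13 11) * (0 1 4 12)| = |(0 1 4 12 13 11 2 5 6 3 7)| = 11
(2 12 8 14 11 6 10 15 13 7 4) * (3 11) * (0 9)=(0 9)(2 12 8 14 3 11 6 10 15 13 7 4)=[9, 1, 12, 11, 2, 5, 10, 4, 14, 0, 15, 6, 8, 7, 3, 13]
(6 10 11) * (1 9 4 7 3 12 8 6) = [0, 9, 2, 12, 7, 5, 10, 3, 6, 4, 11, 1, 8] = (1 9 4 7 3 12 8 6 10 11)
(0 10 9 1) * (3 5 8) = (0 10 9 1)(3 5 8) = [10, 0, 2, 5, 4, 8, 6, 7, 3, 1, 9]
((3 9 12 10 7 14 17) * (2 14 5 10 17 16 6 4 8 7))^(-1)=(2 10 5 7 8 4 6 16 14)(3 17 12 9)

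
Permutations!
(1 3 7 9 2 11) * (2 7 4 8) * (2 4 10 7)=(1 3 10 7 9 2 11)(4 8)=[0, 3, 11, 10, 8, 5, 6, 9, 4, 2, 7, 1]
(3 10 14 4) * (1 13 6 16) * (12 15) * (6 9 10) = (1 13 9 10 14 4 3 6 16)(12 15) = [0, 13, 2, 6, 3, 5, 16, 7, 8, 10, 14, 11, 15, 9, 4, 12, 1]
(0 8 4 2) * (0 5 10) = (0 8 4 2 5 10) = [8, 1, 5, 3, 2, 10, 6, 7, 4, 9, 0]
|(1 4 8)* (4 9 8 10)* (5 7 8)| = 10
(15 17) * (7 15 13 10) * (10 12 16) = (7 15 17 13 12 16 10) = [0, 1, 2, 3, 4, 5, 6, 15, 8, 9, 7, 11, 16, 12, 14, 17, 10, 13]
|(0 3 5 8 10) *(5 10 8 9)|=6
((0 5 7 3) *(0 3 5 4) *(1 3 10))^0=((0 4)(1 3 10)(5 7))^0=(10)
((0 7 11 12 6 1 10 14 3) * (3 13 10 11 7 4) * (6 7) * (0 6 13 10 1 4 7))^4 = (14)(0 11 13)(1 7 12)(3 6 4)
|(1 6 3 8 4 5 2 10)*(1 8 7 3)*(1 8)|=14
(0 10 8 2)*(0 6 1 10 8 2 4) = (0 8 4)(1 10 2 6) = [8, 10, 6, 3, 0, 5, 1, 7, 4, 9, 2]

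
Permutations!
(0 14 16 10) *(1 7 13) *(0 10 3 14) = (1 7 13)(3 14 16) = [0, 7, 2, 14, 4, 5, 6, 13, 8, 9, 10, 11, 12, 1, 16, 15, 3]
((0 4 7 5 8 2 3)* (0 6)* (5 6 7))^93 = (0 3 5 6 2 4 7 8)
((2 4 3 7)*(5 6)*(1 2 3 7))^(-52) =(1 7 2 3 4)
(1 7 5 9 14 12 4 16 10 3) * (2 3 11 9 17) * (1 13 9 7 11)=(1 11 7 5 17 2 3 13 9 14 12 4 16 10)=[0, 11, 3, 13, 16, 17, 6, 5, 8, 14, 1, 7, 4, 9, 12, 15, 10, 2]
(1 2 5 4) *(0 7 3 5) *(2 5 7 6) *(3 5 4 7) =(0 6 2)(1 4)(5 7) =[6, 4, 0, 3, 1, 7, 2, 5]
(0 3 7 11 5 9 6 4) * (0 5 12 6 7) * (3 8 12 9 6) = [8, 1, 2, 0, 5, 6, 4, 11, 12, 7, 10, 9, 3] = (0 8 12 3)(4 5 6)(7 11 9)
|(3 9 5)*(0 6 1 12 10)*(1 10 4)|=3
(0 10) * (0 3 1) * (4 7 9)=(0 10 3 1)(4 7 9)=[10, 0, 2, 1, 7, 5, 6, 9, 8, 4, 3]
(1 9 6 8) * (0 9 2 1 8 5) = (0 9 6 5)(1 2) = [9, 2, 1, 3, 4, 0, 5, 7, 8, 6]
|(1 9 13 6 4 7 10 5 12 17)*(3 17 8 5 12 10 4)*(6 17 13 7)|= 8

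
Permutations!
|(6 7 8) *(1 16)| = |(1 16)(6 7 8)| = 6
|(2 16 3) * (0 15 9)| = |(0 15 9)(2 16 3)| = 3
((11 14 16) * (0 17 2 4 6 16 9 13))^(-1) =((0 17 2 4 6 16 11 14 9 13))^(-1) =(0 13 9 14 11 16 6 4 2 17)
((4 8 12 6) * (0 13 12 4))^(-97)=((0 13 12 6)(4 8))^(-97)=(0 6 12 13)(4 8)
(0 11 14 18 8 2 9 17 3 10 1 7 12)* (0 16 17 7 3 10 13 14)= [11, 3, 9, 13, 4, 5, 6, 12, 2, 7, 1, 0, 16, 14, 18, 15, 17, 10, 8]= (0 11)(1 3 13 14 18 8 2 9 7 12 16 17 10)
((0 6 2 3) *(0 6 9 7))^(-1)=(0 7 9)(2 6 3)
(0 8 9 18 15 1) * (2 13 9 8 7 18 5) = (0 7 18 15 1)(2 13 9 5) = [7, 0, 13, 3, 4, 2, 6, 18, 8, 5, 10, 11, 12, 9, 14, 1, 16, 17, 15]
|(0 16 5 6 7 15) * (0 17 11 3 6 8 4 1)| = 6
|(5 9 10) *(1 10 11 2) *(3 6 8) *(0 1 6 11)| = 5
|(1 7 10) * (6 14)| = |(1 7 10)(6 14)| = 6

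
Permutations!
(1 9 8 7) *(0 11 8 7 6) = (0 11 8 6)(1 9 7) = [11, 9, 2, 3, 4, 5, 0, 1, 6, 7, 10, 8]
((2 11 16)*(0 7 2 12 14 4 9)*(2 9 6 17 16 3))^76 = ((0 7 9)(2 11 3)(4 6 17 16 12 14))^76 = (0 7 9)(2 11 3)(4 12 17)(6 14 16)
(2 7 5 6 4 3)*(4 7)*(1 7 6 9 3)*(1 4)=(1 7 5 9 3 2)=[0, 7, 1, 2, 4, 9, 6, 5, 8, 3]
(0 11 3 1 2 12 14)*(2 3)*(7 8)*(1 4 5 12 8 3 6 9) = (0 11 2 8 7 3 4 5 12 14)(1 6 9) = [11, 6, 8, 4, 5, 12, 9, 3, 7, 1, 10, 2, 14, 13, 0]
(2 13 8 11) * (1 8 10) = (1 8 11 2 13 10) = [0, 8, 13, 3, 4, 5, 6, 7, 11, 9, 1, 2, 12, 10]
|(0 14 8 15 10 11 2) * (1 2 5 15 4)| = |(0 14 8 4 1 2)(5 15 10 11)| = 12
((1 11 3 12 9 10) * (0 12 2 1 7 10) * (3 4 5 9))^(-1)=((0 12 3 2 1 11 4 5 9)(7 10))^(-1)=(0 9 5 4 11 1 2 3 12)(7 10)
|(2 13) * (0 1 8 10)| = 4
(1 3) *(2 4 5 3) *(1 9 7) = (1 2 4 5 3 9 7) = [0, 2, 4, 9, 5, 3, 6, 1, 8, 7]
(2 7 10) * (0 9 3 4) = [9, 1, 7, 4, 0, 5, 6, 10, 8, 3, 2] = (0 9 3 4)(2 7 10)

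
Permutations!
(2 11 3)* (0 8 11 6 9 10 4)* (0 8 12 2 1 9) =(0 12 2 6)(1 9 10 4 8 11 3) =[12, 9, 6, 1, 8, 5, 0, 7, 11, 10, 4, 3, 2]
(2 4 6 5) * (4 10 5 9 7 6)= (2 10 5)(6 9 7)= [0, 1, 10, 3, 4, 2, 9, 6, 8, 7, 5]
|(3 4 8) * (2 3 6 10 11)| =7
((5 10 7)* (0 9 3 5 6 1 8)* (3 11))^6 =(0 7 11 1 5)(3 8 10 9 6)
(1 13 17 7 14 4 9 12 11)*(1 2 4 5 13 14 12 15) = [0, 14, 4, 3, 9, 13, 6, 12, 8, 15, 10, 2, 11, 17, 5, 1, 16, 7] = (1 14 5 13 17 7 12 11 2 4 9 15)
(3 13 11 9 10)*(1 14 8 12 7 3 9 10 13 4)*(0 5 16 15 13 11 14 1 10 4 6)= (0 5 16 15 13 14 8 12 7 3 6)(4 10 9 11)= [5, 1, 2, 6, 10, 16, 0, 3, 12, 11, 9, 4, 7, 14, 8, 13, 15]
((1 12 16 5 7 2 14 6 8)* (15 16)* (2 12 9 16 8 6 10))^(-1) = (1 8 15 12 7 5 16 9)(2 10 14)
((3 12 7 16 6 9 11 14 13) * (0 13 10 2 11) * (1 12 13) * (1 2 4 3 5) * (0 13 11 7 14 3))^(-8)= (0 9 14 7 5 4 6 12 2 13 10 16 1)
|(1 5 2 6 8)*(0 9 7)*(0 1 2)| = 15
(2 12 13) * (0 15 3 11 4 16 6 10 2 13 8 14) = (0 15 3 11 4 16 6 10 2 12 8 14) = [15, 1, 12, 11, 16, 5, 10, 7, 14, 9, 2, 4, 8, 13, 0, 3, 6]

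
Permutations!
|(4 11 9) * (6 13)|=|(4 11 9)(6 13)|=6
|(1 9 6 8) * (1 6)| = |(1 9)(6 8)| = 2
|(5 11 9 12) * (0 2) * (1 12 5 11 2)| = 7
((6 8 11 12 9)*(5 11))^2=((5 11 12 9 6 8))^2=(5 12 6)(8 11 9)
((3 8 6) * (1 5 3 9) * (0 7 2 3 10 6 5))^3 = (0 3 10 1 2 5 9 7 8 6)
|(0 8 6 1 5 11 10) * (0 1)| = |(0 8 6)(1 5 11 10)| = 12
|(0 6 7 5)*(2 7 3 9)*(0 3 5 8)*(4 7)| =|(0 6 5 3 9 2 4 7 8)| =9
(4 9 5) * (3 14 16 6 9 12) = (3 14 16 6 9 5 4 12) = [0, 1, 2, 14, 12, 4, 9, 7, 8, 5, 10, 11, 3, 13, 16, 15, 6]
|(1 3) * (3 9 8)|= 4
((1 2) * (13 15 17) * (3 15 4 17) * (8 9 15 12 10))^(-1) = (1 2)(3 15 9 8 10 12)(4 13 17)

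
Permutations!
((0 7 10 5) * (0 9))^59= (0 9 5 10 7)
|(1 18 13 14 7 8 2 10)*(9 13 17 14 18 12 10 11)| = |(1 12 10)(2 11 9 13 18 17 14 7 8)| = 9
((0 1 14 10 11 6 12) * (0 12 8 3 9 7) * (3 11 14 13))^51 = ((0 1 13 3 9 7)(6 8 11)(10 14))^51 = (0 3)(1 9)(7 13)(10 14)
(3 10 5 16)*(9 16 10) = (3 9 16)(5 10) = [0, 1, 2, 9, 4, 10, 6, 7, 8, 16, 5, 11, 12, 13, 14, 15, 3]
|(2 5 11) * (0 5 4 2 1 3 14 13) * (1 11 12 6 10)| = |(0 5 12 6 10 1 3 14 13)(2 4)| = 18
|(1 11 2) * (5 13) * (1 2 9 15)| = |(1 11 9 15)(5 13)| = 4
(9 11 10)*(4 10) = (4 10 9 11) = [0, 1, 2, 3, 10, 5, 6, 7, 8, 11, 9, 4]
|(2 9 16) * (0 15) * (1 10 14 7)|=|(0 15)(1 10 14 7)(2 9 16)|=12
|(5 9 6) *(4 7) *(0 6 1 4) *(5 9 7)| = |(0 6 9 1 4 5 7)| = 7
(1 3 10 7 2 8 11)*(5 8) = (1 3 10 7 2 5 8 11) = [0, 3, 5, 10, 4, 8, 6, 2, 11, 9, 7, 1]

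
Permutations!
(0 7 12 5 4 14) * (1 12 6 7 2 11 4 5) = (0 2 11 4 14)(1 12)(6 7) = [2, 12, 11, 3, 14, 5, 7, 6, 8, 9, 10, 4, 1, 13, 0]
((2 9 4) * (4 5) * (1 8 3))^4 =((1 8 3)(2 9 5 4))^4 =(9)(1 8 3)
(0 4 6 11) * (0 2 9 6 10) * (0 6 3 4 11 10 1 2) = (0 11)(1 2 9 3 4)(6 10) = [11, 2, 9, 4, 1, 5, 10, 7, 8, 3, 6, 0]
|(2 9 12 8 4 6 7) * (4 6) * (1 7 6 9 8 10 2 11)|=15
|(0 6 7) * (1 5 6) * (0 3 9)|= |(0 1 5 6 7 3 9)|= 7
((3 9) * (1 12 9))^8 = (12)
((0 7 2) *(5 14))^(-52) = ((0 7 2)(5 14))^(-52) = (14)(0 2 7)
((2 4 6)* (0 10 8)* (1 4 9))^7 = ((0 10 8)(1 4 6 2 9))^7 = (0 10 8)(1 6 9 4 2)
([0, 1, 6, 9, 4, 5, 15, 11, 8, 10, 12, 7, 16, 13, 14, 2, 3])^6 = (3 9 10 12 16)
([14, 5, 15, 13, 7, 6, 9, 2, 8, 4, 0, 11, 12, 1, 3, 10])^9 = (0 7 5 14 2 6 3 15 9 13 10 4 1)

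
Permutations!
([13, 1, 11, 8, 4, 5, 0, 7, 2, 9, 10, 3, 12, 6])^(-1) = [6, 1, 8, 11, 4, 5, 13, 7, 3, 9, 10, 2, 12, 0]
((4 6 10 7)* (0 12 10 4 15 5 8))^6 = ((0 12 10 7 15 5 8)(4 6))^6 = (0 8 5 15 7 10 12)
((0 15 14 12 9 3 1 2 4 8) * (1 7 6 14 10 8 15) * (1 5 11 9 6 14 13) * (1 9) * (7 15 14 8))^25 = (0 13 11 3 2 10 14 8 6 5 9 1 15 4 7 12)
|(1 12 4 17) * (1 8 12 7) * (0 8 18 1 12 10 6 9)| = 30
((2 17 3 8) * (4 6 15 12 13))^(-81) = (2 8 3 17)(4 13 12 15 6)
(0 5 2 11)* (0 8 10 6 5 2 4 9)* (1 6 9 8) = (0 2 11 1 6 5 4 8 10 9) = [2, 6, 11, 3, 8, 4, 5, 7, 10, 0, 9, 1]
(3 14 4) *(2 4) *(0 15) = [15, 1, 4, 14, 3, 5, 6, 7, 8, 9, 10, 11, 12, 13, 2, 0] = (0 15)(2 4 3 14)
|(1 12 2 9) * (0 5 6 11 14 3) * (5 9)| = 10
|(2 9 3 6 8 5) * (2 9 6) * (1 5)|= |(1 5 9 3 2 6 8)|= 7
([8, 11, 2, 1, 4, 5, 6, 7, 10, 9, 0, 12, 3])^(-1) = (0 10 8)(1 3 12 11)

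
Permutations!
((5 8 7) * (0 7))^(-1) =(0 8 5 7)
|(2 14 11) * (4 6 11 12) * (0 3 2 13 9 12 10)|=30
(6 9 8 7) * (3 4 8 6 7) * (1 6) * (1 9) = (9)(1 6)(3 4 8) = [0, 6, 2, 4, 8, 5, 1, 7, 3, 9]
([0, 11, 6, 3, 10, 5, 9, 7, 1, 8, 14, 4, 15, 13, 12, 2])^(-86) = (1 4 14 15 6 8 11 10 12 2 9)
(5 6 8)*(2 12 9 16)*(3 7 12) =(2 3 7 12 9 16)(5 6 8) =[0, 1, 3, 7, 4, 6, 8, 12, 5, 16, 10, 11, 9, 13, 14, 15, 2]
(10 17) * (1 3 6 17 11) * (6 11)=(1 3 11)(6 17 10)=[0, 3, 2, 11, 4, 5, 17, 7, 8, 9, 6, 1, 12, 13, 14, 15, 16, 10]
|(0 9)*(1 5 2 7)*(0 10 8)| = |(0 9 10 8)(1 5 2 7)| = 4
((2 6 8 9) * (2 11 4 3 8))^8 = (3 11 8 4 9)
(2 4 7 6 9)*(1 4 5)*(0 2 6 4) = (0 2 5 1)(4 7)(6 9) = [2, 0, 5, 3, 7, 1, 9, 4, 8, 6]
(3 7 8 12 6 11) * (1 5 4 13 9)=(1 5 4 13 9)(3 7 8 12 6 11)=[0, 5, 2, 7, 13, 4, 11, 8, 12, 1, 10, 3, 6, 9]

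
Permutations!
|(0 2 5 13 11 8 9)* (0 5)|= |(0 2)(5 13 11 8 9)|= 10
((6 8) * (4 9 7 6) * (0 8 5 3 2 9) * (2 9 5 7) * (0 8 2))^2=((0 2 5 3 9)(4 8)(6 7))^2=(0 5 9 2 3)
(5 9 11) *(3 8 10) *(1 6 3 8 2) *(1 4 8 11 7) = [0, 6, 4, 2, 8, 9, 3, 1, 10, 7, 11, 5] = (1 6 3 2 4 8 10 11 5 9 7)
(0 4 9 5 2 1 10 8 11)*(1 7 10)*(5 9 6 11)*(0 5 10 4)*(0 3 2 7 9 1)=(0 3 2 9 1)(4 6 11 5 7)(8 10)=[3, 0, 9, 2, 6, 7, 11, 4, 10, 1, 8, 5]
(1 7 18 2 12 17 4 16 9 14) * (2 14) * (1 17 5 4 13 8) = (1 7 18 14 17 13 8)(2 12 5 4 16 9) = [0, 7, 12, 3, 16, 4, 6, 18, 1, 2, 10, 11, 5, 8, 17, 15, 9, 13, 14]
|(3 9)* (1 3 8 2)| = |(1 3 9 8 2)| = 5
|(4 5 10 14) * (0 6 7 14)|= 7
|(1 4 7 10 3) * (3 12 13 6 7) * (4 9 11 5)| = |(1 9 11 5 4 3)(6 7 10 12 13)| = 30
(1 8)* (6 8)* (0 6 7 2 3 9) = (0 6 8 1 7 2 3 9) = [6, 7, 3, 9, 4, 5, 8, 2, 1, 0]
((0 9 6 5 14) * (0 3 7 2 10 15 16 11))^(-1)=((0 9 6 5 14 3 7 2 10 15 16 11))^(-1)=(0 11 16 15 10 2 7 3 14 5 6 9)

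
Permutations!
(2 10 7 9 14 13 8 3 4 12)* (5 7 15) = (2 10 15 5 7 9 14 13 8 3 4 12) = [0, 1, 10, 4, 12, 7, 6, 9, 3, 14, 15, 11, 2, 8, 13, 5]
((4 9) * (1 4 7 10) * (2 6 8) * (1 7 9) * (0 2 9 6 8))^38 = (10)(0 9 2 6 8)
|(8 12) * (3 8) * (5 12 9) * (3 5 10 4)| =10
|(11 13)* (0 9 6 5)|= 4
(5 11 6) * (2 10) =(2 10)(5 11 6) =[0, 1, 10, 3, 4, 11, 5, 7, 8, 9, 2, 6]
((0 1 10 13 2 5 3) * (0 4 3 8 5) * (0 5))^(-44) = (0 5 13 1 8 2 10) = ((0 1 10 13 2 5 8)(3 4))^(-44)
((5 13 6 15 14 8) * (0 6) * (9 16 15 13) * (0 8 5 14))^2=(0 13 14 9 15 6 8 5 16)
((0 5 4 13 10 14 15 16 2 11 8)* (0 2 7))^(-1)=(0 7 16 15 14 10 13 4 5)(2 8 11)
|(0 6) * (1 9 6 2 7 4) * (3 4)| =|(0 2 7 3 4 1 9 6)| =8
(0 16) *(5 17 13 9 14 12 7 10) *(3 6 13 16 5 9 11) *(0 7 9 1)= (0 5 17 16 7 10 1)(3 6 13 11)(9 14 12)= [5, 0, 2, 6, 4, 17, 13, 10, 8, 14, 1, 3, 9, 11, 12, 15, 7, 16]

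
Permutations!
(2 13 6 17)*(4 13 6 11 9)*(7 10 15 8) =(2 6 17)(4 13 11 9)(7 10 15 8) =[0, 1, 6, 3, 13, 5, 17, 10, 7, 4, 15, 9, 12, 11, 14, 8, 16, 2]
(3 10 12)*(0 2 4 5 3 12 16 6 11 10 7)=(0 2 4 5 3 7)(6 11 10 16)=[2, 1, 4, 7, 5, 3, 11, 0, 8, 9, 16, 10, 12, 13, 14, 15, 6]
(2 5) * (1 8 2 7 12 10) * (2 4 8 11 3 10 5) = (1 11 3 10)(4 8)(5 7 12) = [0, 11, 2, 10, 8, 7, 6, 12, 4, 9, 1, 3, 5]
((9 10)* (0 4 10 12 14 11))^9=((0 4 10 9 12 14 11))^9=(0 10 12 11 4 9 14)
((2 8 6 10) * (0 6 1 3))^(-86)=(0 1 2 6 3 8 10)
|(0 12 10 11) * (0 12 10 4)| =5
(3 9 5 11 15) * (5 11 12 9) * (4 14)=(3 5 12 9 11 15)(4 14)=[0, 1, 2, 5, 14, 12, 6, 7, 8, 11, 10, 15, 9, 13, 4, 3]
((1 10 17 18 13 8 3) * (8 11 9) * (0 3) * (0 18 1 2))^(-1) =(0 2 3)(1 17 10)(8 9 11 13 18)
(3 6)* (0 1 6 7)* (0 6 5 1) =(1 5)(3 7 6) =[0, 5, 2, 7, 4, 1, 3, 6]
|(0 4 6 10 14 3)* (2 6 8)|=|(0 4 8 2 6 10 14 3)|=8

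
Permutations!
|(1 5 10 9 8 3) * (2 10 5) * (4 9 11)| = |(1 2 10 11 4 9 8 3)| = 8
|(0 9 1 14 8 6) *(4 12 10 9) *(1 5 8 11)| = 24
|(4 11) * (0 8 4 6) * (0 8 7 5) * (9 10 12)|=12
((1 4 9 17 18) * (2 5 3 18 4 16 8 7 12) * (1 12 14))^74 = ((1 16 8 7 14)(2 5 3 18 12)(4 9 17))^74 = (1 14 7 8 16)(2 12 18 3 5)(4 17 9)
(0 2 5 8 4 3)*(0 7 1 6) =[2, 6, 5, 7, 3, 8, 0, 1, 4] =(0 2 5 8 4 3 7 1 6)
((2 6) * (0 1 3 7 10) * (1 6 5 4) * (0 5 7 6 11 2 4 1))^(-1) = ((0 11 2 7 10 5 1 3 6 4))^(-1) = (0 4 6 3 1 5 10 7 2 11)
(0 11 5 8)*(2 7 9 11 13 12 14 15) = (0 13 12 14 15 2 7 9 11 5 8) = [13, 1, 7, 3, 4, 8, 6, 9, 0, 11, 10, 5, 14, 12, 15, 2]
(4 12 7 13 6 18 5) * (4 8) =(4 12 7 13 6 18 5 8) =[0, 1, 2, 3, 12, 8, 18, 13, 4, 9, 10, 11, 7, 6, 14, 15, 16, 17, 5]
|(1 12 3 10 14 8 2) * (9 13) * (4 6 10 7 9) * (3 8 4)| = 4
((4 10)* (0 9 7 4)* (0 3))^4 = ((0 9 7 4 10 3))^4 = (0 10 7)(3 4 9)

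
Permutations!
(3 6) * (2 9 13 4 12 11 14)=(2 9 13 4 12 11 14)(3 6)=[0, 1, 9, 6, 12, 5, 3, 7, 8, 13, 10, 14, 11, 4, 2]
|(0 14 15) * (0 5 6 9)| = 6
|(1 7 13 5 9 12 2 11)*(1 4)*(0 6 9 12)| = |(0 6 9)(1 7 13 5 12 2 11 4)| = 24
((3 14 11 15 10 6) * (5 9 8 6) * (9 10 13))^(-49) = (3 6 8 9 13 15 11 14)(5 10)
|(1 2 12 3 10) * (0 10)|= 6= |(0 10 1 2 12 3)|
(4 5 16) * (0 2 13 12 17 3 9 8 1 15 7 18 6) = (0 2 13 12 17 3 9 8 1 15 7 18 6)(4 5 16) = [2, 15, 13, 9, 5, 16, 0, 18, 1, 8, 10, 11, 17, 12, 14, 7, 4, 3, 6]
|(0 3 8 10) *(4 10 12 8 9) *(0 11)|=|(0 3 9 4 10 11)(8 12)|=6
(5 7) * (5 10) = (5 7 10) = [0, 1, 2, 3, 4, 7, 6, 10, 8, 9, 5]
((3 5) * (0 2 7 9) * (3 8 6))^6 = ((0 2 7 9)(3 5 8 6))^6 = (0 7)(2 9)(3 8)(5 6)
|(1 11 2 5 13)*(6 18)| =10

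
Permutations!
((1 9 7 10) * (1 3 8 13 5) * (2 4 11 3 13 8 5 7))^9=(13)(1 2 11 5 9 4 3)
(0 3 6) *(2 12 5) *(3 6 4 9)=(0 6)(2 12 5)(3 4 9)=[6, 1, 12, 4, 9, 2, 0, 7, 8, 3, 10, 11, 5]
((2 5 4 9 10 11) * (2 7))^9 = ((2 5 4 9 10 11 7))^9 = (2 4 10 7 5 9 11)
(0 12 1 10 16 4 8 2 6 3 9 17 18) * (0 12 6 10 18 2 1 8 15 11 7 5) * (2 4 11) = (0 6 3 9 17 4 15 2 10 16 11 7 5)(1 18 12 8) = [6, 18, 10, 9, 15, 0, 3, 5, 1, 17, 16, 7, 8, 13, 14, 2, 11, 4, 12]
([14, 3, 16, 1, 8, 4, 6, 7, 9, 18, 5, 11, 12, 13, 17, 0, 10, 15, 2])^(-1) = (0 15 17 14)(1 3)(2 18 9 8 4 5 10 16)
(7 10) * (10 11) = (7 11 10) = [0, 1, 2, 3, 4, 5, 6, 11, 8, 9, 7, 10]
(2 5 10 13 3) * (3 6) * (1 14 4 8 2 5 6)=(1 14 4 8 2 6 3 5 10 13)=[0, 14, 6, 5, 8, 10, 3, 7, 2, 9, 13, 11, 12, 1, 4]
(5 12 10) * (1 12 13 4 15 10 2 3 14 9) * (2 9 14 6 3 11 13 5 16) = [0, 12, 11, 6, 15, 5, 3, 7, 8, 1, 16, 13, 9, 4, 14, 10, 2] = (1 12 9)(2 11 13 4 15 10 16)(3 6)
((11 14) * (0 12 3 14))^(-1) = ((0 12 3 14 11))^(-1) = (0 11 14 3 12)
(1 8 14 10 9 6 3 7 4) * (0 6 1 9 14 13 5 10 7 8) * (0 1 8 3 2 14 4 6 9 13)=(0 9 8)(2 14 7 6)(4 13 5 10)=[9, 1, 14, 3, 13, 10, 2, 6, 0, 8, 4, 11, 12, 5, 7]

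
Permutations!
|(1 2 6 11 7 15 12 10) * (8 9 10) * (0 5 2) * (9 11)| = 35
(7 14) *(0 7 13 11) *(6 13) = (0 7 14 6 13 11) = [7, 1, 2, 3, 4, 5, 13, 14, 8, 9, 10, 0, 12, 11, 6]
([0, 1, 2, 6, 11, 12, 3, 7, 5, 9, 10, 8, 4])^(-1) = (3 6)(4 12 5 8 11)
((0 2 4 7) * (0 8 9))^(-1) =((0 2 4 7 8 9))^(-1) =(0 9 8 7 4 2)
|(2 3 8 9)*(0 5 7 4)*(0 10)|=|(0 5 7 4 10)(2 3 8 9)|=20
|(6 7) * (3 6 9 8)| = |(3 6 7 9 8)| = 5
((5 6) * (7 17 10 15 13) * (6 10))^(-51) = (5 17 13 10 6 7 15)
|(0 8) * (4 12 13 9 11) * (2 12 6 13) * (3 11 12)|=|(0 8)(2 3 11 4 6 13 9 12)|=8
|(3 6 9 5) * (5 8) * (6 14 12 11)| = 8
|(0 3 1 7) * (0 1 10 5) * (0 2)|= 10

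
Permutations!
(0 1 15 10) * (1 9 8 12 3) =(0 9 8 12 3 1 15 10) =[9, 15, 2, 1, 4, 5, 6, 7, 12, 8, 0, 11, 3, 13, 14, 10]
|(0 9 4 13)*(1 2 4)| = 6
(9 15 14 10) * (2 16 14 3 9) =(2 16 14 10)(3 9 15) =[0, 1, 16, 9, 4, 5, 6, 7, 8, 15, 2, 11, 12, 13, 10, 3, 14]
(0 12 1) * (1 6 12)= (0 1)(6 12)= [1, 0, 2, 3, 4, 5, 12, 7, 8, 9, 10, 11, 6]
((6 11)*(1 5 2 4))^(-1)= (1 4 2 5)(6 11)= ((1 5 2 4)(6 11))^(-1)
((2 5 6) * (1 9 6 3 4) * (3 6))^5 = (1 9 3 4)(2 6 5)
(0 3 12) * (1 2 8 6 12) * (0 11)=[3, 2, 8, 1, 4, 5, 12, 7, 6, 9, 10, 0, 11]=(0 3 1 2 8 6 12 11)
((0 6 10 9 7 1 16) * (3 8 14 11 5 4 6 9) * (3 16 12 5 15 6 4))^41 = (0 16 10 6 15 11 14 8 3 5 12 1 7 9)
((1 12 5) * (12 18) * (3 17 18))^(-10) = (1 17 12)(3 18 5)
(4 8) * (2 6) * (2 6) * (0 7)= [7, 1, 2, 3, 8, 5, 6, 0, 4]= (0 7)(4 8)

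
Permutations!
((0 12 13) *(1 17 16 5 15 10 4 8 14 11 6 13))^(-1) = (0 13 6 11 14 8 4 10 15 5 16 17 1 12)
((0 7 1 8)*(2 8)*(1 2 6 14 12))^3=(0 8 2 7)(1 12 14 6)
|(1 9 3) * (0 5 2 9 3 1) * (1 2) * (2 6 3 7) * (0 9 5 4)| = 12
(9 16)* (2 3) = [0, 1, 3, 2, 4, 5, 6, 7, 8, 16, 10, 11, 12, 13, 14, 15, 9] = (2 3)(9 16)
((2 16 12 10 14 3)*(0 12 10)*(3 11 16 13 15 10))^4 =(2 14)(3 10)(11 13)(15 16)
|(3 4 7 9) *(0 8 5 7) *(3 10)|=8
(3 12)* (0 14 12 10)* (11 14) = (0 11 14 12 3 10) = [11, 1, 2, 10, 4, 5, 6, 7, 8, 9, 0, 14, 3, 13, 12]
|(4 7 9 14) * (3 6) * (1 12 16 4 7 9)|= |(1 12 16 4 9 14 7)(3 6)|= 14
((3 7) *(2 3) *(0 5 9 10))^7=(0 10 9 5)(2 3 7)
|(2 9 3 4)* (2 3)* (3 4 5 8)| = |(2 9)(3 5 8)| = 6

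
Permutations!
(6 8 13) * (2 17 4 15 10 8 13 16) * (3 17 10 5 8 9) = (2 10 9 3 17 4 15 5 8 16)(6 13) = [0, 1, 10, 17, 15, 8, 13, 7, 16, 3, 9, 11, 12, 6, 14, 5, 2, 4]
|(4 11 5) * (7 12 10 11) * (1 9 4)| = 8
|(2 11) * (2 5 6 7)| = 5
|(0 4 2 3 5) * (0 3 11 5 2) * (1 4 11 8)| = |(0 11 5 3 2 8 1 4)| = 8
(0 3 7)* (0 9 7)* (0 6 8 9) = [3, 1, 2, 6, 4, 5, 8, 0, 9, 7] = (0 3 6 8 9 7)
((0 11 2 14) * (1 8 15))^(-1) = ((0 11 2 14)(1 8 15))^(-1) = (0 14 2 11)(1 15 8)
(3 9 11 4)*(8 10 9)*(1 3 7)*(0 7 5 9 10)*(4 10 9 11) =(0 7 1 3 8)(4 5 11 10 9) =[7, 3, 2, 8, 5, 11, 6, 1, 0, 4, 9, 10]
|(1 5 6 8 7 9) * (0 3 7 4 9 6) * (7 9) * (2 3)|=|(0 2 3 9 1 5)(4 7 6 8)|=12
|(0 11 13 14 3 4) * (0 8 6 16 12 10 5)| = |(0 11 13 14 3 4 8 6 16 12 10 5)| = 12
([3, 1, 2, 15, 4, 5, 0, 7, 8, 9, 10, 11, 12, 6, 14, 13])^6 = [3, 1, 2, 15, 4, 5, 0, 7, 8, 9, 10, 11, 12, 6, 14, 13]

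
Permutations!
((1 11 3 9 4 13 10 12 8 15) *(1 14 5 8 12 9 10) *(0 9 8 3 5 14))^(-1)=(0 15 8 10 3 5 11 1 13 4 9)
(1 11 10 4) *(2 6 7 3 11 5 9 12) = (1 5 9 12 2 6 7 3 11 10 4) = [0, 5, 6, 11, 1, 9, 7, 3, 8, 12, 4, 10, 2]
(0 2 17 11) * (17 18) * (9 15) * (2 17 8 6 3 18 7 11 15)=(0 17 15 9 2 7 11)(3 18 8 6)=[17, 1, 7, 18, 4, 5, 3, 11, 6, 2, 10, 0, 12, 13, 14, 9, 16, 15, 8]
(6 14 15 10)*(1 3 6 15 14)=(1 3 6)(10 15)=[0, 3, 2, 6, 4, 5, 1, 7, 8, 9, 15, 11, 12, 13, 14, 10]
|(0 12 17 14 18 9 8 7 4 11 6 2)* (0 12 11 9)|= |(0 11 6 2 12 17 14 18)(4 9 8 7)|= 8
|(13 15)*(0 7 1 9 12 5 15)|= |(0 7 1 9 12 5 15 13)|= 8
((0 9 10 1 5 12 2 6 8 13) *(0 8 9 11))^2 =(13)(1 12 6 10 5 2 9)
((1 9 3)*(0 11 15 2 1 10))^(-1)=(0 10 3 9 1 2 15 11)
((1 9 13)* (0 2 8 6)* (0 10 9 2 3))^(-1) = (0 3)(1 13 9 10 6 8 2) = ((0 3)(1 2 8 6 10 9 13))^(-1)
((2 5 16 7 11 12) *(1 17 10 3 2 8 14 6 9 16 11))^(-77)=((1 17 10 3 2 5 11 12 8 14 6 9 16 7))^(-77)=(1 12)(2 9)(3 6)(5 16)(7 11)(8 17)(10 14)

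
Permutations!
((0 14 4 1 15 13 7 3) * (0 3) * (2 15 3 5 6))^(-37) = ((0 14 4 1 3 5 6 2 15 13 7))^(-37) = (0 2 1 7 6 4 13 5 14 15 3)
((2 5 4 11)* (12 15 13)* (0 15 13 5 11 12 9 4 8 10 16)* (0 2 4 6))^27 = (0 15 5 8 10 16 2 11 4 12 13 9 6)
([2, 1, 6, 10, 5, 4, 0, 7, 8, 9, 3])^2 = [6, 1, 0, 3, 4, 5, 2, 7, 8, 9, 10]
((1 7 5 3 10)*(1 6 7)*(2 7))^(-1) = ((2 7 5 3 10 6))^(-1) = (2 6 10 3 5 7)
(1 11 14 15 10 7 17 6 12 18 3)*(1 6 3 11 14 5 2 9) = (1 14 15 10 7 17 3 6 12 18 11 5 2 9) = [0, 14, 9, 6, 4, 2, 12, 17, 8, 1, 7, 5, 18, 13, 15, 10, 16, 3, 11]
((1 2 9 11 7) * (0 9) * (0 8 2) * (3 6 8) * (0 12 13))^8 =((0 9 11 7 1 12 13)(2 3 6 8))^8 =(0 9 11 7 1 12 13)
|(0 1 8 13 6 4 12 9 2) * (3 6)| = 10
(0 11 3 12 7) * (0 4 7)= (0 11 3 12)(4 7)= [11, 1, 2, 12, 7, 5, 6, 4, 8, 9, 10, 3, 0]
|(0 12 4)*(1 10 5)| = 3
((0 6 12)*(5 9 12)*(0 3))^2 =(0 5 12)(3 6 9)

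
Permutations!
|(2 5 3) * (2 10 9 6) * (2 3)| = 4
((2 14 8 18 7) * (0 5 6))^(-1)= (0 6 5)(2 7 18 8 14)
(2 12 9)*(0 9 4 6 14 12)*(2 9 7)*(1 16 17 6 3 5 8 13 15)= (0 7 2)(1 16 17 6 14 12 4 3 5 8 13 15)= [7, 16, 0, 5, 3, 8, 14, 2, 13, 9, 10, 11, 4, 15, 12, 1, 17, 6]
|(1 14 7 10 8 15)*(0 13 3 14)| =9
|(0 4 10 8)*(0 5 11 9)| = |(0 4 10 8 5 11 9)| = 7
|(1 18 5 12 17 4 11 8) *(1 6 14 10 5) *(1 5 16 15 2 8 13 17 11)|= |(1 18 5 12 11 13 17 4)(2 8 6 14 10 16 15)|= 56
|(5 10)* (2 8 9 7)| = |(2 8 9 7)(5 10)| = 4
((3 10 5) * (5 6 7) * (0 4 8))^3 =(3 7 10 5 6)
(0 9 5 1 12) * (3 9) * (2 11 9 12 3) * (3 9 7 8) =(0 2 11 7 8 3 12)(1 9 5) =[2, 9, 11, 12, 4, 1, 6, 8, 3, 5, 10, 7, 0]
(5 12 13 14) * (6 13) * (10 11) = (5 12 6 13 14)(10 11) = [0, 1, 2, 3, 4, 12, 13, 7, 8, 9, 11, 10, 6, 14, 5]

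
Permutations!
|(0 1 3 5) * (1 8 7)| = 6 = |(0 8 7 1 3 5)|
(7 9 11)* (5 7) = (5 7 9 11) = [0, 1, 2, 3, 4, 7, 6, 9, 8, 11, 10, 5]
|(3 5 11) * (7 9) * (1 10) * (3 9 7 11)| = 2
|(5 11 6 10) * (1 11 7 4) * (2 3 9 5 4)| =5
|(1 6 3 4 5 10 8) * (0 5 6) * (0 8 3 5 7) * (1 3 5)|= |(0 7)(1 8 3 4 6)(5 10)|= 10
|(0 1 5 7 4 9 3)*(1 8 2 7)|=14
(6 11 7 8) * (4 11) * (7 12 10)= (4 11 12 10 7 8 6)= [0, 1, 2, 3, 11, 5, 4, 8, 6, 9, 7, 12, 10]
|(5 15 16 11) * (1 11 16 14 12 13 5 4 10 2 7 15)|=11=|(16)(1 11 4 10 2 7 15 14 12 13 5)|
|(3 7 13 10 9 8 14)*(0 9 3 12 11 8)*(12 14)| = 12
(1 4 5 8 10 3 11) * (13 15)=(1 4 5 8 10 3 11)(13 15)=[0, 4, 2, 11, 5, 8, 6, 7, 10, 9, 3, 1, 12, 15, 14, 13]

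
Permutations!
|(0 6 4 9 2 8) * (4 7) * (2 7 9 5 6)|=15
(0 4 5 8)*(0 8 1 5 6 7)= (8)(0 4 6 7)(1 5)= [4, 5, 2, 3, 6, 1, 7, 0, 8]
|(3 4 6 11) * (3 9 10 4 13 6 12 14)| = 9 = |(3 13 6 11 9 10 4 12 14)|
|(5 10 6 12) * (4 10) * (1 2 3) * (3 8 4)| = |(1 2 8 4 10 6 12 5 3)| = 9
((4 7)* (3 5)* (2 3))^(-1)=((2 3 5)(4 7))^(-1)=(2 5 3)(4 7)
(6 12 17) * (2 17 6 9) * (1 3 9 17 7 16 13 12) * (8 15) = (17)(1 3 9 2 7 16 13 12 6)(8 15) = [0, 3, 7, 9, 4, 5, 1, 16, 15, 2, 10, 11, 6, 12, 14, 8, 13, 17]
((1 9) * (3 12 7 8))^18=(3 7)(8 12)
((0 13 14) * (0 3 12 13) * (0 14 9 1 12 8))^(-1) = ((0 14 3 8)(1 12 13 9))^(-1) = (0 8 3 14)(1 9 13 12)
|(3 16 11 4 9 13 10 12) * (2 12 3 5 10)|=10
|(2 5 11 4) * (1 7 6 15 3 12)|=|(1 7 6 15 3 12)(2 5 11 4)|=12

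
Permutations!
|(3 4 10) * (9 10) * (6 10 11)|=6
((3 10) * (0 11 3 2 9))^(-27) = (0 10)(2 11)(3 9)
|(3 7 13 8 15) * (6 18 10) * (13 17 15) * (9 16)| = 12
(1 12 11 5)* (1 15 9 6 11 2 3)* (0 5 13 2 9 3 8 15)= (0 5)(1 12 9 6 11 13 2 8 15 3)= [5, 12, 8, 1, 4, 0, 11, 7, 15, 6, 10, 13, 9, 2, 14, 3]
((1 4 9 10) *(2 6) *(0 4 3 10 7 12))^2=((0 4 9 7 12)(1 3 10)(2 6))^2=(0 9 12 4 7)(1 10 3)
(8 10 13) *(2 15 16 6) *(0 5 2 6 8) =(0 5 2 15 16 8 10 13) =[5, 1, 15, 3, 4, 2, 6, 7, 10, 9, 13, 11, 12, 0, 14, 16, 8]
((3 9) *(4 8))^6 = ((3 9)(4 8))^6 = (9)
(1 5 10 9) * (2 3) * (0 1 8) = (0 1 5 10 9 8)(2 3) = [1, 5, 3, 2, 4, 10, 6, 7, 0, 8, 9]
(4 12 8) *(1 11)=[0, 11, 2, 3, 12, 5, 6, 7, 4, 9, 10, 1, 8]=(1 11)(4 12 8)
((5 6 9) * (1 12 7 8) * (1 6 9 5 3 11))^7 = (1 3 5 8 12 11 9 6 7)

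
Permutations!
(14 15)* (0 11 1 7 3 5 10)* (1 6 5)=(0 11 6 5 10)(1 7 3)(14 15)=[11, 7, 2, 1, 4, 10, 5, 3, 8, 9, 0, 6, 12, 13, 15, 14]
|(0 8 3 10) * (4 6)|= 4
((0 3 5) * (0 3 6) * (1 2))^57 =((0 6)(1 2)(3 5))^57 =(0 6)(1 2)(3 5)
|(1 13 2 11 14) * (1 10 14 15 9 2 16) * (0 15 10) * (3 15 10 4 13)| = 9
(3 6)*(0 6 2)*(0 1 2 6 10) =(0 10)(1 2)(3 6) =[10, 2, 1, 6, 4, 5, 3, 7, 8, 9, 0]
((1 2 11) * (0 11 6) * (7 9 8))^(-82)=((0 11 1 2 6)(7 9 8))^(-82)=(0 2 11 6 1)(7 8 9)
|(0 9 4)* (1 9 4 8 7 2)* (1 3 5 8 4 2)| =9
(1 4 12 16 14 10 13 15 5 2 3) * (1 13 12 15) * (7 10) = (1 4 15 5 2 3 13)(7 10 12 16 14) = [0, 4, 3, 13, 15, 2, 6, 10, 8, 9, 12, 11, 16, 1, 7, 5, 14]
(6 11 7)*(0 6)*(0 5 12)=(0 6 11 7 5 12)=[6, 1, 2, 3, 4, 12, 11, 5, 8, 9, 10, 7, 0]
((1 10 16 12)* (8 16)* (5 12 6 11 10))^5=((1 5 12)(6 11 10 8 16))^5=(16)(1 12 5)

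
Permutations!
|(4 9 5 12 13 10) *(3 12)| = 7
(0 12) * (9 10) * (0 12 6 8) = (12)(0 6 8)(9 10) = [6, 1, 2, 3, 4, 5, 8, 7, 0, 10, 9, 11, 12]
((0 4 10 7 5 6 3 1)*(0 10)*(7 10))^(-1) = (10)(0 4)(1 3 6 5 7)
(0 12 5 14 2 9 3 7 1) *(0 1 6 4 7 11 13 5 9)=[12, 1, 0, 11, 7, 14, 4, 6, 8, 3, 10, 13, 9, 5, 2]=(0 12 9 3 11 13 5 14 2)(4 7 6)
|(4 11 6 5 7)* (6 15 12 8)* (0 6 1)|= |(0 6 5 7 4 11 15 12 8 1)|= 10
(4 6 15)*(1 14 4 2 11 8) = (1 14 4 6 15 2 11 8) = [0, 14, 11, 3, 6, 5, 15, 7, 1, 9, 10, 8, 12, 13, 4, 2]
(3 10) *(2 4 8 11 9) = (2 4 8 11 9)(3 10) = [0, 1, 4, 10, 8, 5, 6, 7, 11, 2, 3, 9]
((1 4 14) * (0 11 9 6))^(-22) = (0 9)(1 14 4)(6 11)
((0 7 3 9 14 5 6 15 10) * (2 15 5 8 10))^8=(15)(0 7 3 9 14 8 10)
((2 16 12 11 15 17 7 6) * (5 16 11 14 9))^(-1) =(2 6 7 17 15 11)(5 9 14 12 16)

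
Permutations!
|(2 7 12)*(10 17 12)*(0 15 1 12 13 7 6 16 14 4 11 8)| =44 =|(0 15 1 12 2 6 16 14 4 11 8)(7 10 17 13)|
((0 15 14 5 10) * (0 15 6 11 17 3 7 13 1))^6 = (0 13 3 11)(1 7 17 6)(5 15)(10 14)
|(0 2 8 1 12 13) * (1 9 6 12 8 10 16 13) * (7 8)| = |(0 2 10 16 13)(1 7 8 9 6 12)| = 30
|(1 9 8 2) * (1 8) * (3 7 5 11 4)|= 10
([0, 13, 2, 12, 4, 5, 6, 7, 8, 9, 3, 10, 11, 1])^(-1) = [0, 13, 2, 10, 4, 5, 6, 7, 8, 9, 11, 12, 3, 1]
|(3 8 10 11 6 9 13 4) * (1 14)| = 8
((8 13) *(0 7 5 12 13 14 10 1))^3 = ((0 7 5 12 13 8 14 10 1))^3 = (0 12 14)(1 5 8)(7 13 10)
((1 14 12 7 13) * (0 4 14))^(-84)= ((0 4 14 12 7 13 1))^(-84)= (14)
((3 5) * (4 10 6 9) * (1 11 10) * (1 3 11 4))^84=((1 4 3 5 11 10 6 9))^84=(1 11)(3 6)(4 10)(5 9)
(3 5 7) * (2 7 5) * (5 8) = (2 7 3)(5 8) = [0, 1, 7, 2, 4, 8, 6, 3, 5]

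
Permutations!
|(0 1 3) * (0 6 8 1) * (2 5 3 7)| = 7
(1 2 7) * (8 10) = (1 2 7)(8 10) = [0, 2, 7, 3, 4, 5, 6, 1, 10, 9, 8]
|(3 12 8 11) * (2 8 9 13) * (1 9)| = 8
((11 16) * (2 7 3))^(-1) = (2 3 7)(11 16)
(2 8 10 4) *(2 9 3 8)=(3 8 10 4 9)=[0, 1, 2, 8, 9, 5, 6, 7, 10, 3, 4]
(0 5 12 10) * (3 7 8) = (0 5 12 10)(3 7 8) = [5, 1, 2, 7, 4, 12, 6, 8, 3, 9, 0, 11, 10]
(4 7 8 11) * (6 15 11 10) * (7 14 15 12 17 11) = (4 14 15 7 8 10 6 12 17 11) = [0, 1, 2, 3, 14, 5, 12, 8, 10, 9, 6, 4, 17, 13, 15, 7, 16, 11]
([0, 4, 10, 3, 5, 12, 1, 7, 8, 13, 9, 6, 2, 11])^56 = (1 9 5 11 2)(4 13 12 6 10)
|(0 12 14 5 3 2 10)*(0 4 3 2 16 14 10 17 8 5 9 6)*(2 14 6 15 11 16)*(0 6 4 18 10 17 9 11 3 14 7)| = 12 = |(0 12 17 8 5 7)(2 9 15 3)(4 14 11 16)(10 18)|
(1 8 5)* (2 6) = [0, 8, 6, 3, 4, 1, 2, 7, 5] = (1 8 5)(2 6)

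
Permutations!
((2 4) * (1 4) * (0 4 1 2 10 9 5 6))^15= ((0 4 10 9 5 6))^15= (0 9)(4 5)(6 10)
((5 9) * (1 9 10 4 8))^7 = (1 9 5 10 4 8)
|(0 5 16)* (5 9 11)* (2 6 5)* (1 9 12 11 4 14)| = 28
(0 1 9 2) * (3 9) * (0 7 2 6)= (0 1 3 9 6)(2 7)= [1, 3, 7, 9, 4, 5, 0, 2, 8, 6]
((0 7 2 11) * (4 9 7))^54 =(11)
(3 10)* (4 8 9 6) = [0, 1, 2, 10, 8, 5, 4, 7, 9, 6, 3] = (3 10)(4 8 9 6)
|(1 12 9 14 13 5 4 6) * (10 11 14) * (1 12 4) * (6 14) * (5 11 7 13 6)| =11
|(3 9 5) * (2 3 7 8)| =6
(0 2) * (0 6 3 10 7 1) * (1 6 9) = [2, 0, 9, 10, 4, 5, 3, 6, 8, 1, 7] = (0 2 9 1)(3 10 7 6)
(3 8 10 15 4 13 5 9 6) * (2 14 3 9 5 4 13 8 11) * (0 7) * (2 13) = [7, 1, 14, 11, 8, 5, 9, 0, 10, 6, 15, 13, 12, 4, 3, 2] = (0 7)(2 14 3 11 13 4 8 10 15)(6 9)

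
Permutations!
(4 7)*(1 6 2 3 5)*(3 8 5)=(1 6 2 8 5)(4 7)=[0, 6, 8, 3, 7, 1, 2, 4, 5]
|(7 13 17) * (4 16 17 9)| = |(4 16 17 7 13 9)| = 6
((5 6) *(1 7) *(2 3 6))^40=(7)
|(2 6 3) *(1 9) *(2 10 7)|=|(1 9)(2 6 3 10 7)|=10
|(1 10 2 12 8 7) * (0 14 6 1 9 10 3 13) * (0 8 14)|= |(1 3 13 8 7 9 10 2 12 14 6)|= 11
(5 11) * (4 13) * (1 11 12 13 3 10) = (1 11 5 12 13 4 3 10) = [0, 11, 2, 10, 3, 12, 6, 7, 8, 9, 1, 5, 13, 4]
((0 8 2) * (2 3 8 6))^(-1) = (0 2 6)(3 8)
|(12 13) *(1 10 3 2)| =4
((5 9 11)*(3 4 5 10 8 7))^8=(11)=((3 4 5 9 11 10 8 7))^8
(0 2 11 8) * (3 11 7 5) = (0 2 7 5 3 11 8) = [2, 1, 7, 11, 4, 3, 6, 5, 0, 9, 10, 8]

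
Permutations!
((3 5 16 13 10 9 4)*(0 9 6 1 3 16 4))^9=((0 9)(1 3 5 4 16 13 10 6))^9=(0 9)(1 3 5 4 16 13 10 6)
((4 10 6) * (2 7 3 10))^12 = ((2 7 3 10 6 4))^12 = (10)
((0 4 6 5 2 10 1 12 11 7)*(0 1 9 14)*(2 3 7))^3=(0 5 1 2 14 6 7 11 9 4 3 12 10)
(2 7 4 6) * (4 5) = (2 7 5 4 6) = [0, 1, 7, 3, 6, 4, 2, 5]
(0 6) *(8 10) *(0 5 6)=(5 6)(8 10)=[0, 1, 2, 3, 4, 6, 5, 7, 10, 9, 8]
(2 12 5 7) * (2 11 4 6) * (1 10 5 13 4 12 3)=(1 10 5 7 11 12 13 4 6 2 3)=[0, 10, 3, 1, 6, 7, 2, 11, 8, 9, 5, 12, 13, 4]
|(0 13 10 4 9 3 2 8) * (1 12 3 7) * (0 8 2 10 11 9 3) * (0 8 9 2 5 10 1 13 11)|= 13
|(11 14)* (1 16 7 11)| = |(1 16 7 11 14)| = 5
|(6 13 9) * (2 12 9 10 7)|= |(2 12 9 6 13 10 7)|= 7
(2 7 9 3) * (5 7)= (2 5 7 9 3)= [0, 1, 5, 2, 4, 7, 6, 9, 8, 3]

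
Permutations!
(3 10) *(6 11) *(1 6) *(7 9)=(1 6 11)(3 10)(7 9)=[0, 6, 2, 10, 4, 5, 11, 9, 8, 7, 3, 1]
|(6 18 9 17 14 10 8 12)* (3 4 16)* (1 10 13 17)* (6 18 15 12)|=24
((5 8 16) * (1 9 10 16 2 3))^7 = (1 3 2 8 5 16 10 9)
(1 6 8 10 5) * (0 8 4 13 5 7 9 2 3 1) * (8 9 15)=[9, 6, 3, 1, 13, 0, 4, 15, 10, 2, 7, 11, 12, 5, 14, 8]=(0 9 2 3 1 6 4 13 5)(7 15 8 10)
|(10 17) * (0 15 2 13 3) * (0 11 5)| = |(0 15 2 13 3 11 5)(10 17)| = 14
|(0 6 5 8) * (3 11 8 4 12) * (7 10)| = 8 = |(0 6 5 4 12 3 11 8)(7 10)|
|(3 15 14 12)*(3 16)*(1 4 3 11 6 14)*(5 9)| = 20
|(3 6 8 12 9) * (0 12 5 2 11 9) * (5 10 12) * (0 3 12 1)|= 11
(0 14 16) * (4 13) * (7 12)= (0 14 16)(4 13)(7 12)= [14, 1, 2, 3, 13, 5, 6, 12, 8, 9, 10, 11, 7, 4, 16, 15, 0]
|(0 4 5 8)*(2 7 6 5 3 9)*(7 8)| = 6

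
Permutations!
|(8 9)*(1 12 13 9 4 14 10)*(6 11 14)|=10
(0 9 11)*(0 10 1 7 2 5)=(0 9 11 10 1 7 2 5)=[9, 7, 5, 3, 4, 0, 6, 2, 8, 11, 1, 10]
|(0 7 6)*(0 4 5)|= |(0 7 6 4 5)|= 5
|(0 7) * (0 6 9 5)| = |(0 7 6 9 5)| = 5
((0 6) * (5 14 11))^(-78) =(14)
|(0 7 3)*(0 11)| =|(0 7 3 11)| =4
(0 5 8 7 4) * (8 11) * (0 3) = (0 5 11 8 7 4 3) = [5, 1, 2, 0, 3, 11, 6, 4, 7, 9, 10, 8]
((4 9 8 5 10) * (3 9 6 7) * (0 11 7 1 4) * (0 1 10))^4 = ((0 11 7 3 9 8 5)(1 4 6 10))^4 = (0 9 11 8 7 5 3)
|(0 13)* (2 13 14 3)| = 5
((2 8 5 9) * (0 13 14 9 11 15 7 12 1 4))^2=(0 14 2 5 15 12 4 13 9 8 11 7 1)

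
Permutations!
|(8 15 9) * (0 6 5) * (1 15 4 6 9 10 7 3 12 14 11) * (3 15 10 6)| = |(0 9 8 4 3 12 14 11 1 10 7 15 6 5)| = 14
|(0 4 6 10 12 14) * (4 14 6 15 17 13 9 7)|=|(0 14)(4 15 17 13 9 7)(6 10 12)|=6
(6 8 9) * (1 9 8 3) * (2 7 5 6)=(1 9 2 7 5 6 3)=[0, 9, 7, 1, 4, 6, 3, 5, 8, 2]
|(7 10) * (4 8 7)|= 4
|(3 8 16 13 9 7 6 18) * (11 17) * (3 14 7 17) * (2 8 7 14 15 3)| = 35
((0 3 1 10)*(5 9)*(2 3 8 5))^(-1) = ((0 8 5 9 2 3 1 10))^(-1) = (0 10 1 3 2 9 5 8)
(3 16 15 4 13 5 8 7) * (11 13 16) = (3 11 13 5 8 7)(4 16 15) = [0, 1, 2, 11, 16, 8, 6, 3, 7, 9, 10, 13, 12, 5, 14, 4, 15]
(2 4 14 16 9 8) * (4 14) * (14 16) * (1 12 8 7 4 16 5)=[0, 12, 5, 3, 16, 1, 6, 4, 2, 7, 10, 11, 8, 13, 14, 15, 9]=(1 12 8 2 5)(4 16 9 7)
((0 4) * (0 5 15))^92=(15)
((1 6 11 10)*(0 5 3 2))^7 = (0 2 3 5)(1 10 11 6)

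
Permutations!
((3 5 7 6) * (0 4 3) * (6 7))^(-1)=((7)(0 4 3 5 6))^(-1)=(7)(0 6 5 3 4)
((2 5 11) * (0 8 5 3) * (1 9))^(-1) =((0 8 5 11 2 3)(1 9))^(-1) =(0 3 2 11 5 8)(1 9)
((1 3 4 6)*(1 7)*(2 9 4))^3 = ((1 3 2 9 4 6 7))^3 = (1 9 7 2 6 3 4)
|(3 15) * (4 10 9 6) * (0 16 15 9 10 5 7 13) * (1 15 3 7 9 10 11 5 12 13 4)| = |(0 16 3 10 11 5 9 6 1 15 7 4 12 13)| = 14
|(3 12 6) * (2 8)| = 6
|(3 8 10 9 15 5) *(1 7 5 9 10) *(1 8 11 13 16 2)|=8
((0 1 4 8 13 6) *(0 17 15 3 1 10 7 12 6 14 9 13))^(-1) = ((0 10 7 12 6 17 15 3 1 4 8)(9 13 14))^(-1) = (0 8 4 1 3 15 17 6 12 7 10)(9 14 13)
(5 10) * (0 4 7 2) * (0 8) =[4, 1, 8, 3, 7, 10, 6, 2, 0, 9, 5] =(0 4 7 2 8)(5 10)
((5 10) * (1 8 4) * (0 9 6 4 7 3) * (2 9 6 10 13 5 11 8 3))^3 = ((0 6 4 1 3)(2 9 10 11 8 7)(5 13))^3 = (0 1 6 3 4)(2 11)(5 13)(7 10)(8 9)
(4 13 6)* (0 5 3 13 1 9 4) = (0 5 3 13 6)(1 9 4) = [5, 9, 2, 13, 1, 3, 0, 7, 8, 4, 10, 11, 12, 6]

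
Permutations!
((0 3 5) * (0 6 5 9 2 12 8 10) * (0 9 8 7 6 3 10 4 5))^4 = ((0 10 9 2 12 7 6)(3 8 4 5))^4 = (0 12 10 7 9 6 2)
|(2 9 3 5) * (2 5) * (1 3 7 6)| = |(1 3 2 9 7 6)| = 6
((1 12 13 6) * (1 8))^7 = (1 13 8 12 6)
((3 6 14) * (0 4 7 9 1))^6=(14)(0 4 7 9 1)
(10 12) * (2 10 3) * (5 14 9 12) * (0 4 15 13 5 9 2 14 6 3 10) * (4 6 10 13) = (0 6 3 14 2)(4 15)(5 10 9 12 13) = [6, 1, 0, 14, 15, 10, 3, 7, 8, 12, 9, 11, 13, 5, 2, 4]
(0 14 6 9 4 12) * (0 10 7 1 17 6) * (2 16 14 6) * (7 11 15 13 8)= (0 6 9 4 12 10 11 15 13 8 7 1 17 2 16 14)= [6, 17, 16, 3, 12, 5, 9, 1, 7, 4, 11, 15, 10, 8, 0, 13, 14, 2]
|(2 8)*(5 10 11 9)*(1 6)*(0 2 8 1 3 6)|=|(0 2 1)(3 6)(5 10 11 9)|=12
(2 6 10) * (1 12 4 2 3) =[0, 12, 6, 1, 2, 5, 10, 7, 8, 9, 3, 11, 4] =(1 12 4 2 6 10 3)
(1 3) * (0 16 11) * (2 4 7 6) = (0 16 11)(1 3)(2 4 7 6) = [16, 3, 4, 1, 7, 5, 2, 6, 8, 9, 10, 0, 12, 13, 14, 15, 11]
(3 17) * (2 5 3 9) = [0, 1, 5, 17, 4, 3, 6, 7, 8, 2, 10, 11, 12, 13, 14, 15, 16, 9] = (2 5 3 17 9)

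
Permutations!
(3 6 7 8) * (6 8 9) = (3 8)(6 7 9) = [0, 1, 2, 8, 4, 5, 7, 9, 3, 6]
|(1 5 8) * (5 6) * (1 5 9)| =6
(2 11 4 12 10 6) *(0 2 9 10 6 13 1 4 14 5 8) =[2, 4, 11, 3, 12, 8, 9, 7, 0, 10, 13, 14, 6, 1, 5] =(0 2 11 14 5 8)(1 4 12 6 9 10 13)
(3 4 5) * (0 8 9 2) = [8, 1, 0, 4, 5, 3, 6, 7, 9, 2] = (0 8 9 2)(3 4 5)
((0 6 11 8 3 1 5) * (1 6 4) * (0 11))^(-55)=(0 4 1 5 11 8 3 6)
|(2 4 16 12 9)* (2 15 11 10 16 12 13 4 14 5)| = 24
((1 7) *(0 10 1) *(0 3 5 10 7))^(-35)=(0 7 3 5 10 1)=((0 7 3 5 10 1))^(-35)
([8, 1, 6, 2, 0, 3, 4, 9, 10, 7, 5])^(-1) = (0 4 6 2 3 5 10 8)(7 9)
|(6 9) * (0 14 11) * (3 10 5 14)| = 6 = |(0 3 10 5 14 11)(6 9)|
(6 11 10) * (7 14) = (6 11 10)(7 14) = [0, 1, 2, 3, 4, 5, 11, 14, 8, 9, 6, 10, 12, 13, 7]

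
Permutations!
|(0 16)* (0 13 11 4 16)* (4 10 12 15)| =|(4 16 13 11 10 12 15)| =7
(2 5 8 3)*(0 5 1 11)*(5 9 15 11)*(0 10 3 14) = (0 9 15 11 10 3 2 1 5 8 14) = [9, 5, 1, 2, 4, 8, 6, 7, 14, 15, 3, 10, 12, 13, 0, 11]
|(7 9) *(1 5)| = 2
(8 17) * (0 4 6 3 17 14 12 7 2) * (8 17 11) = (17)(0 4 6 3 11 8 14 12 7 2) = [4, 1, 0, 11, 6, 5, 3, 2, 14, 9, 10, 8, 7, 13, 12, 15, 16, 17]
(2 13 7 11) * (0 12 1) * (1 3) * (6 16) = (0 12 3 1)(2 13 7 11)(6 16) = [12, 0, 13, 1, 4, 5, 16, 11, 8, 9, 10, 2, 3, 7, 14, 15, 6]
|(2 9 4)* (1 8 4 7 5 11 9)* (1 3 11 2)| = |(1 8 4)(2 3 11 9 7 5)| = 6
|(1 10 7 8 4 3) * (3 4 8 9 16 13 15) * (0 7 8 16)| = |(0 7 9)(1 10 8 16 13 15 3)| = 21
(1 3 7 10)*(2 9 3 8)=(1 8 2 9 3 7 10)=[0, 8, 9, 7, 4, 5, 6, 10, 2, 3, 1]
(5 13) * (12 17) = [0, 1, 2, 3, 4, 13, 6, 7, 8, 9, 10, 11, 17, 5, 14, 15, 16, 12] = (5 13)(12 17)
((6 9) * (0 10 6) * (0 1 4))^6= (10)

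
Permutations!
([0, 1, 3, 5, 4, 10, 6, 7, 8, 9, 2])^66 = [0, 1, 5, 10, 4, 2, 6, 7, 8, 9, 3]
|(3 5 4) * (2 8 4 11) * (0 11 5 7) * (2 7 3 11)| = |(0 2 8 4 11 7)| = 6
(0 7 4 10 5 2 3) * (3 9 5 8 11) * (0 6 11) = (0 7 4 10 8)(2 9 5)(3 6 11) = [7, 1, 9, 6, 10, 2, 11, 4, 0, 5, 8, 3]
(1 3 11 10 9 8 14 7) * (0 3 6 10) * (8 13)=[3, 6, 2, 11, 4, 5, 10, 1, 14, 13, 9, 0, 12, 8, 7]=(0 3 11)(1 6 10 9 13 8 14 7)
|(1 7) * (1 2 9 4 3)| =6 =|(1 7 2 9 4 3)|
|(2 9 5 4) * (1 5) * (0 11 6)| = 15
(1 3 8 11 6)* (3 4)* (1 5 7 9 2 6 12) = (1 4 3 8 11 12)(2 6 5 7 9) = [0, 4, 6, 8, 3, 7, 5, 9, 11, 2, 10, 12, 1]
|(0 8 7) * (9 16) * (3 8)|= |(0 3 8 7)(9 16)|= 4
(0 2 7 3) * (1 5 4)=[2, 5, 7, 0, 1, 4, 6, 3]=(0 2 7 3)(1 5 4)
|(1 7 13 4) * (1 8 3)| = 6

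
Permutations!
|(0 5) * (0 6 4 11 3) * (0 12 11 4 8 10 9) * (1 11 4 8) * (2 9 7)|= 13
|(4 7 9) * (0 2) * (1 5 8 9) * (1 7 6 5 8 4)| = |(0 2)(1 8 9)(4 6 5)| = 6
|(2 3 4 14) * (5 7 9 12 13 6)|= 12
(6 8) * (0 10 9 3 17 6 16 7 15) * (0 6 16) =(0 10 9 3 17 16 7 15 6 8) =[10, 1, 2, 17, 4, 5, 8, 15, 0, 3, 9, 11, 12, 13, 14, 6, 7, 16]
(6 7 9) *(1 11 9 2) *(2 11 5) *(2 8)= (1 5 8 2)(6 7 11 9)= [0, 5, 1, 3, 4, 8, 7, 11, 2, 6, 10, 9]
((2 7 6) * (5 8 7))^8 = ((2 5 8 7 6))^8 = (2 7 5 6 8)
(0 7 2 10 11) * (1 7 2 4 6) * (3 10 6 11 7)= (0 2 6 1 3 10 7 4 11)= [2, 3, 6, 10, 11, 5, 1, 4, 8, 9, 7, 0]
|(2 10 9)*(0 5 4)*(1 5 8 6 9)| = |(0 8 6 9 2 10 1 5 4)| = 9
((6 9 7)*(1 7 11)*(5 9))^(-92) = (1 9 6)(5 7 11)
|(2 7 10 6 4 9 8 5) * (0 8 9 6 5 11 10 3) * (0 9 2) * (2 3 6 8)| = |(0 2 7 6 4 8 11 10 5)(3 9)| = 18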